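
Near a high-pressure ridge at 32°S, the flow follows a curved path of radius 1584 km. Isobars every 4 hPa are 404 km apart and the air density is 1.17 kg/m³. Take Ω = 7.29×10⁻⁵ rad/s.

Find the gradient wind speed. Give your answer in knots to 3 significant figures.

23.6 knots

Coriolis parameter at 32°S:
f = 2Ω sin φ = 2 × 7.29×10⁻⁵ × sin 32° = 7.73×10⁻⁵ s⁻¹
Pressure gradient: |∂P/∂n| = 400 Pa / 404000 m = 9.90×10⁻⁴ Pa/m
Geostrophic speed: V_g = |∂P/∂n|/(fρ) = 9.90×10⁻⁴/(7.73×10⁻⁵ × 1.17) = 11.0 m/s
Around a high, pressure-gradient force acts outward with centrifugal, so Coriolis balances both:
fV = (1/ρ)|∂P/∂n| + V²/R  →  V² − fR·V + fR·V_g = 0
With fR = 7.73×10⁻⁵ × 1584×10³ m = 122 m/s:
V = [fR − √((fR)² − 4 fR V_g)]/2 = [122 − √(122² − 4×122×11)]/2 = 12.2 m/s
Supergeostrophic (V > V_g = 11 m/s), as expected around a high.
Converting: 12.2 m/s × 1.944 = 23.6 knots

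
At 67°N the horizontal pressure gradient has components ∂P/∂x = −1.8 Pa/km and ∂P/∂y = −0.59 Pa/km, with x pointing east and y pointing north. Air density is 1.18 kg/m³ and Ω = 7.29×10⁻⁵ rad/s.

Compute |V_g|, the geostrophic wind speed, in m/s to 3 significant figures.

12.0 m/s

Coriolis parameter at 67°N:
f = 2Ω sin φ = 2 × 7.29×10⁻⁵ × sin 67° = 1.34×10⁻⁴ s⁻¹
Component geostrophic relations (x east, y north):
u_g = −(1/(fρ)) ∂P/∂y,  v_g = (1/(fρ)) ∂P/∂x
u_g = −(−0.59×10⁻³)/(1.34×10⁻⁴ × 1.18) = 3.73 m/s;  v_g = (−1.8×10⁻³)/(1.34×10⁻⁴ × 1.18) = −11.4 m/s
|V_g| = √(u_g² + v_g²) = 12.0 m/s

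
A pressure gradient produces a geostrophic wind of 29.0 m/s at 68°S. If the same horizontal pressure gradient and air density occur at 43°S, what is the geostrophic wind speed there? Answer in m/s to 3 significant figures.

39.4 m/s

With the same pressure gradient and density, V_g ∝ 1/f ∝ 1/sin φ.
V₂ = V₁ · sin φ₁ / sin φ₂ = 29.0 × sin 68° / sin 43°
V₂ = 29.0 × 0.9272/0.6820 = 39.4 m/s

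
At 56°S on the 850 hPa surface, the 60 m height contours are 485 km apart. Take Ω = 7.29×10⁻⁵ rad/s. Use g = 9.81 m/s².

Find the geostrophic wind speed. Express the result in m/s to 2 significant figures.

10 m/s

Coriolis parameter at 56°S:
f = 2Ω sin φ = 2 × 7.29×10⁻⁵ × sin 56° = 1.21×10⁻⁴ s⁻¹
Height gradient: |∂Z/∂n| = 60 m / 485000 m = 1.24×10⁻⁴
On a pressure surface, geostrophic balance gives V_g = (g/f)|∂Z/∂n|:
V_g = 9.81 × 1.24×10⁻⁴ / 1.21×10⁻⁴ = 10.0 m/s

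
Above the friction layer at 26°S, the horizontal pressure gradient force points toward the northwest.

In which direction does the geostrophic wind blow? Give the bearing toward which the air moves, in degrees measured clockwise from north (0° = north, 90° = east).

The pressure-gradient force points toward the northwest (bearing 315°).
Geostrophic balance: in the Southern Hemisphere the Coriolis force deflects motion to the left, so the geostrophic wind blows 90° to the left of the pressure-gradient force (low pressure on the right).
Rotating 315° by 90° counterclockwise gives 225° — the wind blows toward the southwest.

225°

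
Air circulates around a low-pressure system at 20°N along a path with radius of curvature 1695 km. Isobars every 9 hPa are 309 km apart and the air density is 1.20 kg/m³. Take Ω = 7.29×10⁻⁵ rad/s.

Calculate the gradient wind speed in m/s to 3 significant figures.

34.6 m/s

Coriolis parameter at 20°N:
f = 2Ω sin φ = 2 × 7.29×10⁻⁵ × sin 20° = 4.99×10⁻⁵ s⁻¹
Pressure gradient: |∂P/∂n| = 900 Pa / 309000 m = 2.91×10⁻³ Pa/m
Geostrophic speed: V_g = |∂P/∂n|/(fρ) = 2.91×10⁻³/(4.99×10⁻⁵ × 1.20) = 48.7 m/s
Around a low, centrifugal force acts outward with Coriolis, so pressure-gradient force balances both:
(1/ρ)|∂P/∂n| = fV + V²/R  →  V² + fR·V − fR·V_g = 0
With fR = 4.99×10⁻⁵ × 1695×10³ m = 84.5 m/s:
V = [−fR + √((fR)² + 4 fR V_g)]/2 = [−84.5 + √(84.5² + 4×84.5×48.7)]/2 = 34.6 m/s
Subgeostrophic (V < V_g = 48.7 m/s), as expected around a low.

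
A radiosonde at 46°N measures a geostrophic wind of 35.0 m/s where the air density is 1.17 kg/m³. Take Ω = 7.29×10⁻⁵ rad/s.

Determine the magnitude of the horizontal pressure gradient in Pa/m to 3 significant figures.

4.29×10⁻³ Pa/m

Coriolis parameter at 46°N:
f = 2Ω sin φ = 2 × 7.29×10⁻⁵ × sin 46° = 1.05×10⁻⁴ s⁻¹
Geostrophic balance rearranged: |∂P/∂n| = f ρ V_g
|∂P/∂n| = 1.05×10⁻⁴ × 1.17 × 35.0 = 4.29×10⁻³ Pa/m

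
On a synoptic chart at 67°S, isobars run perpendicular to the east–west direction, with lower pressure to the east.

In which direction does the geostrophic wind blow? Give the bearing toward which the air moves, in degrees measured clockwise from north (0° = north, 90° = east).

The pressure-gradient force points toward the east (bearing 090°).
Geostrophic balance: in the Southern Hemisphere the Coriolis force deflects motion to the left, so the geostrophic wind blows 90° to the left of the pressure-gradient force (low pressure on the right).
Rotating 090° by 90° counterclockwise gives 000° — the wind blows toward the north.

000°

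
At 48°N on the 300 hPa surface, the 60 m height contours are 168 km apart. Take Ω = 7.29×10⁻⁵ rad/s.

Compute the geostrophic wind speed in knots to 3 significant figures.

62.9 knots

Coriolis parameter at 48°N:
f = 2Ω sin φ = 2 × 7.29×10⁻⁵ × sin 48° = 1.08×10⁻⁴ s⁻¹
Height gradient: |∂Z/∂n| = 60 m / 168000 m = 3.57×10⁻⁴
On a pressure surface, geostrophic balance gives V_g = (g/f)|∂Z/∂n|:
V_g = 9.81 × 3.57×10⁻⁴ / 1.08×10⁻⁴ = 32.3 m/s
Converting: 32.3 m/s × 1.944 = 62.9 knots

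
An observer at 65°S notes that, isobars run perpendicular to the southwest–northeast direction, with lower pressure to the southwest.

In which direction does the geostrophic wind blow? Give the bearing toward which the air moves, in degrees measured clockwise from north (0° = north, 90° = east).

The pressure-gradient force points toward the southwest (bearing 225°).
Geostrophic balance: in the Southern Hemisphere the Coriolis force deflects motion to the left, so the geostrophic wind blows 90° to the left of the pressure-gradient force (low pressure on the right).
Rotating 225° by 90° counterclockwise gives 135° — the wind blows toward the southeast.

135°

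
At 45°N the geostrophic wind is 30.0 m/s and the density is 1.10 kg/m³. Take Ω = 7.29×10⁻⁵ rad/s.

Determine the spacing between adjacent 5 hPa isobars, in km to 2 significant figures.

150 km

Coriolis parameter at 45°N:
f = 2Ω sin φ = 2 × 7.29×10⁻⁵ × sin 45° = 1.03×10⁻⁴ s⁻¹
Geostrophic balance rearranged: |∂P/∂n| = f ρ V_g
|∂P/∂n| = 1.03×10⁻⁴ × 1.10 × 30.0 = 3.40×10⁻³ Pa/m
Isobar spacing: Δn = ΔP/|∂P/∂n| = 500 Pa / 3.40×10⁻³ Pa/m = 146965 m ≈ 150 km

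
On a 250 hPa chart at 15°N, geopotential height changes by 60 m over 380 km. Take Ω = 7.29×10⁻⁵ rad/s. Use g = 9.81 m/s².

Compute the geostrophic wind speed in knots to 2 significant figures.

Coriolis parameter at 15°N:
f = 2Ω sin φ = 2 × 7.29×10⁻⁵ × sin 15° = 3.77×10⁻⁵ s⁻¹
Height gradient: |∂Z/∂n| = 60 m / 380000 m = 1.58×10⁻⁴
On a pressure surface, geostrophic balance gives V_g = (g/f)|∂Z/∂n|:
V_g = 9.81 × 1.58×10⁻⁴ / 3.77×10⁻⁵ = 41.0 m/s
Converting: 41.0 m/s × 1.944 = 80 knots

80 knots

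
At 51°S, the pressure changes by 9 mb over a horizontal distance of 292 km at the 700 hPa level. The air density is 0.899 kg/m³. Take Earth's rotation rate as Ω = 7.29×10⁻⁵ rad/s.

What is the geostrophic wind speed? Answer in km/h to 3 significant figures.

109 km/h

Coriolis parameter at 51°S:
f = 2Ω sin φ = 2 × 7.29×10⁻⁵ × sin 51° = 1.13×10⁻⁴ s⁻¹
Pressure gradient: |∂P/∂n| = 900 Pa / 292000 m = 3.08×10⁻³ Pa/m
Geostrophic balance (pressure-gradient force = Coriolis force):
V_g = (1/(fρ)) |∂P/∂n| = 3.08×10⁻³ / (1.13×10⁻⁴ × 0.899) = 30.3 m/s
Converting: 30.3 m/s × 3.6 = 109 km/h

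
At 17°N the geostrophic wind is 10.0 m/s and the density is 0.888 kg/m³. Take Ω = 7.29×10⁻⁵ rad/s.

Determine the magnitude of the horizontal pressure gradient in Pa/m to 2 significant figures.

Coriolis parameter at 17°N:
f = 2Ω sin φ = 2 × 7.29×10⁻⁵ × sin 17° = 4.26×10⁻⁵ s⁻¹
Geostrophic balance rearranged: |∂P/∂n| = f ρ V_g
|∂P/∂n| = 4.26×10⁻⁵ × 0.888 × 10.0 = 3.79×10⁻⁴ Pa/m

3.8×10⁻⁴ Pa/m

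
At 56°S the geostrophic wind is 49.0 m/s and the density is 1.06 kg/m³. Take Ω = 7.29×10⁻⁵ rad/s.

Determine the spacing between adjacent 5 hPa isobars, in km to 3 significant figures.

79.6 km

Coriolis parameter at 56°S:
f = 2Ω sin φ = 2 × 7.29×10⁻⁵ × sin 56° = 1.21×10⁻⁴ s⁻¹
Geostrophic balance rearranged: |∂P/∂n| = f ρ V_g
|∂P/∂n| = 1.21×10⁻⁴ × 1.06 × 49.0 = 6.28×10⁻³ Pa/m
Isobar spacing: Δn = ΔP/|∂P/∂n| = 500 Pa / 6.28×10⁻³ Pa/m = 79641 m ≈ 79.6 km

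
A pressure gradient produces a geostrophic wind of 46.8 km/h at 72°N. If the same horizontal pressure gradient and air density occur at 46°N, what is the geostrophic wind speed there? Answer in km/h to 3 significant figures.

61.9 km/h

With the same pressure gradient and density, V_g ∝ 1/f ∝ 1/sin φ.
V₂ = V₁ · sin φ₁ / sin φ₂ = 46.8 × sin 72° / sin 46°
V₂ = 46.8 × 0.9511/0.7193 = 61.9 km/h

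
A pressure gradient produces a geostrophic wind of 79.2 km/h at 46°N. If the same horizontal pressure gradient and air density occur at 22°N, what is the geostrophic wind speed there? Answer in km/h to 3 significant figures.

With the same pressure gradient and density, V_g ∝ 1/f ∝ 1/sin φ.
V₂ = V₁ · sin φ₁ / sin φ₂ = 79.2 × sin 46° / sin 22°
V₂ = 79.2 × 0.7193/0.3746 = 152 km/h

152 km/h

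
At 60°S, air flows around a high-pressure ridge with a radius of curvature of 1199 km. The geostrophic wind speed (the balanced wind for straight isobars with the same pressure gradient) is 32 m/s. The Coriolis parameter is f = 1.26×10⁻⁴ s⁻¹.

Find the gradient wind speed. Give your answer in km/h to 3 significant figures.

Around a high, pressure-gradient force acts outward with centrifugal, so Coriolis balances both:
fV = (1/ρ)|∂P/∂n| + V²/R  →  V² − fR·V + fR·V_g = 0
With fR = 1.26×10⁻⁴ × 1199×10³ m = 151 m/s:
V = [fR − √((fR)² − 4 fR V_g)]/2 = [151 − √(151² − 4×151×32)]/2 = 46 m/s
Supergeostrophic (V > V_g = 32 m/s), as expected around a high.
Converting: 46 m/s × 3.6 = 166 km/h

166 km/h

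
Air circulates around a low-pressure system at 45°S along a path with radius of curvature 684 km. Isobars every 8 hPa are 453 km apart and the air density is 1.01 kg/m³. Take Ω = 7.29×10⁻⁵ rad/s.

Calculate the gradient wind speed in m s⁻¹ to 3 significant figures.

14.1 m s⁻¹

Coriolis parameter at 45°S:
f = 2Ω sin φ = 2 × 7.29×10⁻⁵ × sin 45° = 1.03×10⁻⁴ s⁻¹
Pressure gradient: |∂P/∂n| = 800 Pa / 453000 m = 1.77×10⁻³ Pa/m
Geostrophic speed: V_g = |∂P/∂n|/(fρ) = 1.77×10⁻³/(1.03×10⁻⁴ × 1.01) = 17.0 m/s
Around a low, centrifugal force acts outward with Coriolis, so pressure-gradient force balances both:
(1/ρ)|∂P/∂n| = fV + V²/R  →  V² + fR·V − fR·V_g = 0
With fR = 1.03×10⁻⁴ × 684×10³ m = 70.5 m/s:
V = [−fR + √((fR)² + 4 fR V_g)]/2 = [−70.5 + √(70.5² + 4×70.5×17)]/2 = 14.1 m/s
Subgeostrophic (V < V_g = 17 m/s), as expected around a low.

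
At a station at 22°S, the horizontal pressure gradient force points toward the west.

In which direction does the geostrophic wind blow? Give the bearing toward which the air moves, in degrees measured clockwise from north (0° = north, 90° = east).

The pressure-gradient force points toward the west (bearing 270°).
Geostrophic balance: in the Southern Hemisphere the Coriolis force deflects motion to the left, so the geostrophic wind blows 90° to the left of the pressure-gradient force (low pressure on the right).
Rotating 270° by 90° counterclockwise gives 180° — the wind blows toward the south.

180°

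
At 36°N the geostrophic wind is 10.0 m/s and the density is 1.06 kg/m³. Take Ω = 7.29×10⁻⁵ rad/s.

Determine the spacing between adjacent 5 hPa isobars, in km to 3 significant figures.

Coriolis parameter at 36°N:
f = 2Ω sin φ = 2 × 7.29×10⁻⁵ × sin 36° = 8.57×10⁻⁵ s⁻¹
Geostrophic balance rearranged: |∂P/∂n| = f ρ V_g
|∂P/∂n| = 8.57×10⁻⁵ × 1.06 × 10.0 = 9.08×10⁻⁴ Pa/m
Isobar spacing: Δn = ΔP/|∂P/∂n| = 500 Pa / 9.08×10⁻⁴ Pa/m = 550412 m ≈ 550 km

550 km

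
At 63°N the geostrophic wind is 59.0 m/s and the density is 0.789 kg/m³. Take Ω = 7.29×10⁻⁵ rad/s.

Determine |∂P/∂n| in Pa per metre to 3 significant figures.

6.05×10⁻³ Pa/m

Coriolis parameter at 63°N:
f = 2Ω sin φ = 2 × 7.29×10⁻⁵ × sin 63° = 1.30×10⁻⁴ s⁻¹
Geostrophic balance rearranged: |∂P/∂n| = f ρ V_g
|∂P/∂n| = 1.30×10⁻⁴ × 0.789 × 59.0 = 6.05×10⁻³ Pa/m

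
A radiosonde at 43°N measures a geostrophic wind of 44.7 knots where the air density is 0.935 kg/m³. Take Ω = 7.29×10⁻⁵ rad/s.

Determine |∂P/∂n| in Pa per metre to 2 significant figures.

2.1×10⁻³ Pa/m

Coriolis parameter at 43°N:
f = 2Ω sin φ = 2 × 7.29×10⁻⁵ × sin 43° = 9.94×10⁻⁵ s⁻¹
Wind speed in SI: 44.7 knots = 23.0 m/s
Geostrophic balance rearranged: |∂P/∂n| = f ρ V_g
|∂P/∂n| = 9.94×10⁻⁵ × 0.935 × 23.0 = 2.14×10⁻³ Pa/m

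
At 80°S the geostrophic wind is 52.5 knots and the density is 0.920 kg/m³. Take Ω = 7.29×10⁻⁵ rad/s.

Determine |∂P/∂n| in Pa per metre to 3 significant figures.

Coriolis parameter at 80°S:
f = 2Ω sin φ = 2 × 7.29×10⁻⁵ × sin 80° = 1.44×10⁻⁴ s⁻¹
Wind speed in SI: 52.5 knots = 27.0 m/s
Geostrophic balance rearranged: |∂P/∂n| = f ρ V_g
|∂P/∂n| = 1.44×10⁻⁴ × 0.920 × 27.0 = 3.57×10⁻³ Pa/m

3.57×10⁻³ Pa/m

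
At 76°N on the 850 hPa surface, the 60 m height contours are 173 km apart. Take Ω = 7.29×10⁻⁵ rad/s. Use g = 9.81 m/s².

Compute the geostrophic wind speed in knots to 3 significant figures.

Coriolis parameter at 76°N:
f = 2Ω sin φ = 2 × 7.29×10⁻⁵ × sin 76° = 1.41×10⁻⁴ s⁻¹
Height gradient: |∂Z/∂n| = 60 m / 173000 m = 3.47×10⁻⁴
On a pressure surface, geostrophic balance gives V_g = (g/f)|∂Z/∂n|:
V_g = 9.81 × 3.47×10⁻⁴ / 1.41×10⁻⁴ = 24.0 m/s
Converting: 24.0 m/s × 1.944 = 46.7 knots

46.7 knots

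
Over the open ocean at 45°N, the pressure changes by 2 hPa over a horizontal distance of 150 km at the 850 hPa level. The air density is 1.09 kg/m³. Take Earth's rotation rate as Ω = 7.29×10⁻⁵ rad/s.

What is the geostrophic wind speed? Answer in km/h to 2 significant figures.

43 km/h

Coriolis parameter at 45°N:
f = 2Ω sin φ = 2 × 7.29×10⁻⁵ × sin 45° = 1.03×10⁻⁴ s⁻¹
Pressure gradient: |∂P/∂n| = 200 Pa / 150000 m = 1.33×10⁻³ Pa/m
Geostrophic balance (pressure-gradient force = Coriolis force):
V_g = (1/(fρ)) |∂P/∂n| = 1.33×10⁻³ / (1.03×10⁻⁴ × 1.09) = 11.9 m/s
Converting: 11.9 m/s × 3.6 = 43 km/h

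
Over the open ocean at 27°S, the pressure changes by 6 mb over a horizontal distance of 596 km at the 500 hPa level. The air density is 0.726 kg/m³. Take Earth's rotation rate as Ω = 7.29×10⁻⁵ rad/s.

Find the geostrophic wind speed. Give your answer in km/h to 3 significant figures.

75.4 km/h

Coriolis parameter at 27°S:
f = 2Ω sin φ = 2 × 7.29×10⁻⁵ × sin 27° = 6.62×10⁻⁵ s⁻¹
Pressure gradient: |∂P/∂n| = 600 Pa / 596000 m = 1.01×10⁻³ Pa/m
Geostrophic balance (pressure-gradient force = Coriolis force):
V_g = (1/(fρ)) |∂P/∂n| = 1.01×10⁻³ / (6.62×10⁻⁵ × 0.726) = 20.9 m/s
Converting: 20.9 m/s × 3.6 = 75.4 km/h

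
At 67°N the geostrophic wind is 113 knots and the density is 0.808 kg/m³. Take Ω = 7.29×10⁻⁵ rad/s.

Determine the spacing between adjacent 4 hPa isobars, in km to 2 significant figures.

Coriolis parameter at 67°N:
f = 2Ω sin φ = 2 × 7.29×10⁻⁵ × sin 67° = 1.34×10⁻⁴ s⁻¹
Wind speed in SI: 113 knots = 58.1 m/s
Geostrophic balance rearranged: |∂P/∂n| = f ρ V_g
|∂P/∂n| = 1.34×10⁻⁴ × 0.808 × 58.1 = 6.30×10⁻³ Pa/m
Isobar spacing: Δn = ΔP/|∂P/∂n| = 400 Pa / 6.30×10⁻³ Pa/m = 63452 m ≈ 63 km

63 km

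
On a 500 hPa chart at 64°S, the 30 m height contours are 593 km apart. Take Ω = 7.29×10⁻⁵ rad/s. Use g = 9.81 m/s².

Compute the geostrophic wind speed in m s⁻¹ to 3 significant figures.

Coriolis parameter at 64°S:
f = 2Ω sin φ = 2 × 7.29×10⁻⁵ × sin 64° = 1.31×10⁻⁴ s⁻¹
Height gradient: |∂Z/∂n| = 30 m / 593000 m = 5.06×10⁻⁵
On a pressure surface, geostrophic balance gives V_g = (g/f)|∂Z/∂n|:
V_g = 9.81 × 5.06×10⁻⁵ / 1.31×10⁻⁴ = 3.79 m/s

3.79 m s⁻¹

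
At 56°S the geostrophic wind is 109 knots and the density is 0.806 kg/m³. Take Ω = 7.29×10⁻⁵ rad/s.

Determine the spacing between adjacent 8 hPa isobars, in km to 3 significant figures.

146 km

Coriolis parameter at 56°S:
f = 2Ω sin φ = 2 × 7.29×10⁻⁵ × sin 56° = 1.21×10⁻⁴ s⁻¹
Wind speed in SI: 109 knots = 56.1 m/s
Geostrophic balance rearranged: |∂P/∂n| = f ρ V_g
|∂P/∂n| = 1.21×10⁻⁴ × 0.806 × 56.1 = 5.46×10⁻³ Pa/m
Isobar spacing: Δn = ΔP/|∂P/∂n| = 800 Pa / 5.46×10⁻³ Pa/m = 146440 m ≈ 146 km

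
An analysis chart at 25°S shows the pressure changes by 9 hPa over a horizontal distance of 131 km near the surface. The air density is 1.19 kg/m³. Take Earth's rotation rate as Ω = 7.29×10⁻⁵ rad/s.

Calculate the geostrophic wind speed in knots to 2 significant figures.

Coriolis parameter at 25°S:
f = 2Ω sin φ = 2 × 7.29×10⁻⁵ × sin 25° = 6.16×10⁻⁵ s⁻¹
Pressure gradient: |∂P/∂n| = 900 Pa / 131000 m = 6.87×10⁻³ Pa/m
Geostrophic balance (pressure-gradient force = Coriolis force):
V_g = (1/(fρ)) |∂P/∂n| = 6.87×10⁻³ / (6.16×10⁻⁵ × 1.19) = 93.7 m/s
Converting: 93.7 m/s × 1.944 = 180 knots

180 knots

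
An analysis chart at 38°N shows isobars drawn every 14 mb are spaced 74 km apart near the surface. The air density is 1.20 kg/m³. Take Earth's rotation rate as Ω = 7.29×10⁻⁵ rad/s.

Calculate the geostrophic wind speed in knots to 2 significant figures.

Coriolis parameter at 38°N:
f = 2Ω sin φ = 2 × 7.29×10⁻⁵ × sin 38° = 8.98×10⁻⁵ s⁻¹
Pressure gradient: |∂P/∂n| = 1400 Pa / 74000 m = 1.89×10⁻² Pa/m
Geostrophic balance (pressure-gradient force = Coriolis force):
V_g = (1/(fρ)) |∂P/∂n| = 1.89×10⁻² / (8.98×10⁻⁵ × 1.20) = 176 m/s
Converting: 176 m/s × 1.944 = 340 knots

340 knots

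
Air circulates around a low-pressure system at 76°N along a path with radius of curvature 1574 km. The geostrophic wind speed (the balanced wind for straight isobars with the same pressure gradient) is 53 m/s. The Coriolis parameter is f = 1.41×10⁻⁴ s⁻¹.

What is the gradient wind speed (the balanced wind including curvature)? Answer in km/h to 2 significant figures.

Around a low, centrifugal force acts outward with Coriolis, so pressure-gradient force balances both:
(1/ρ)|∂P/∂n| = fV + V²/R  →  V² + fR·V − fR·V_g = 0
With fR = 1.41×10⁻⁴ × 1574×10³ m = 222 m/s:
V = [−fR + √((fR)² + 4 fR V_g)]/2 = [−222 + √(222² + 4×222×53)]/2 = 44.2 m/s
Subgeostrophic (V < V_g = 53 m/s), as expected around a low.
Converting: 44.2 m/s × 3.6 = 160 km/h

160 km/h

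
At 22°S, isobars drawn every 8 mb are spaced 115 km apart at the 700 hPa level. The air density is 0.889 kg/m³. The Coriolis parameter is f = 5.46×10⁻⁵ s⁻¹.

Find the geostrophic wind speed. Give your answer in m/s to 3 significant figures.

Pressure gradient: |∂P/∂n| = 800 Pa / 115000 m = 6.96×10⁻³ Pa/m
Geostrophic balance (pressure-gradient force = Coriolis force):
V_g = (1/(fρ)) |∂P/∂n| = 6.96×10⁻³ / (5.46×10⁻⁵ × 0.889) = 143 m/s

143 m/s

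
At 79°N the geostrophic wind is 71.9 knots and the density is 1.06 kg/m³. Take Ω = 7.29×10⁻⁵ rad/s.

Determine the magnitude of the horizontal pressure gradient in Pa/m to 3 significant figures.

5.61×10⁻³ Pa/m

Coriolis parameter at 79°N:
f = 2Ω sin φ = 2 × 7.29×10⁻⁵ × sin 79° = 1.43×10⁻⁴ s⁻¹
Wind speed in SI: 71.9 knots = 37.0 m/s
Geostrophic balance rearranged: |∂P/∂n| = f ρ V_g
|∂P/∂n| = 1.43×10⁻⁴ × 1.06 × 37.0 = 5.61×10⁻³ Pa/m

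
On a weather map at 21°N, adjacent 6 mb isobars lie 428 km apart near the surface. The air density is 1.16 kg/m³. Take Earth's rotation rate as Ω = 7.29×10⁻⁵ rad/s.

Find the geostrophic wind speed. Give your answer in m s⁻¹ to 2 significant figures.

Coriolis parameter at 21°N:
f = 2Ω sin φ = 2 × 7.29×10⁻⁵ × sin 21° = 5.23×10⁻⁵ s⁻¹
Pressure gradient: |∂P/∂n| = 600 Pa / 428000 m = 1.40×10⁻³ Pa/m
Geostrophic balance (pressure-gradient force = Coriolis force):
V_g = (1/(fρ)) |∂P/∂n| = 1.40×10⁻³ / (5.23×10⁻⁵ × 1.16) = 23.1 m/s

23 m s⁻¹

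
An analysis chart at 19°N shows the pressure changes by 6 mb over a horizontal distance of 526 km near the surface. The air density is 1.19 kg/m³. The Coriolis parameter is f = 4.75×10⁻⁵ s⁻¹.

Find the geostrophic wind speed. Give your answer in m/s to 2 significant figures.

20 m/s

Pressure gradient: |∂P/∂n| = 600 Pa / 526000 m = 1.14×10⁻³ Pa/m
Geostrophic balance (pressure-gradient force = Coriolis force):
V_g = (1/(fρ)) |∂P/∂n| = 1.14×10⁻³ / (4.75×10⁻⁵ × 1.19) = 20.2 m/s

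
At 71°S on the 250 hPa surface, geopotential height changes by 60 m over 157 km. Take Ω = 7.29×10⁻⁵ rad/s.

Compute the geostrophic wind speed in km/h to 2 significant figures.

98 km/h

Coriolis parameter at 71°S:
f = 2Ω sin φ = 2 × 7.29×10⁻⁵ × sin 71° = 1.38×10⁻⁴ s⁻¹
Height gradient: |∂Z/∂n| = 60 m / 157000 m = 3.82×10⁻⁴
On a pressure surface, geostrophic balance gives V_g = (g/f)|∂Z/∂n|:
V_g = 9.81 × 3.82×10⁻⁴ / 1.38×10⁻⁴ = 27.2 m/s
Converting: 27.2 m/s × 3.6 = 98 km/h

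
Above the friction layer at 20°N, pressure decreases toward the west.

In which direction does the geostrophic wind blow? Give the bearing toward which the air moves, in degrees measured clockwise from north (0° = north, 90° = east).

000°

The pressure-gradient force points toward the west (bearing 270°).
Geostrophic balance: in the Northern Hemisphere the Coriolis force deflects motion to the right, so the geostrophic wind blows 90° to the right of the pressure-gradient force (low pressure on the left).
Rotating 270° by 90° clockwise gives 000° — the wind blows toward the north.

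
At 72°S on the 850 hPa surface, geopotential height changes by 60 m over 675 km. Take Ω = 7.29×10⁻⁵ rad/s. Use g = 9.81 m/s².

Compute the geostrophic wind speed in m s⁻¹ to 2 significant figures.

6.3 m s⁻¹

Coriolis parameter at 72°S:
f = 2Ω sin φ = 2 × 7.29×10⁻⁵ × sin 72° = 1.39×10⁻⁴ s⁻¹
Height gradient: |∂Z/∂n| = 60 m / 675000 m = 8.89×10⁻⁵
On a pressure surface, geostrophic balance gives V_g = (g/f)|∂Z/∂n|:
V_g = 9.81 × 8.89×10⁻⁵ / 1.39×10⁻⁴ = 6.29 m/s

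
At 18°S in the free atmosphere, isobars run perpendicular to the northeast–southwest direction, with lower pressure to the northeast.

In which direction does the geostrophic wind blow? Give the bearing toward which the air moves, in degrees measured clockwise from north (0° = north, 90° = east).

315°

The pressure-gradient force points toward the northeast (bearing 045°).
Geostrophic balance: in the Southern Hemisphere the Coriolis force deflects motion to the left, so the geostrophic wind blows 90° to the left of the pressure-gradient force (low pressure on the right).
Rotating 045° by 90° counterclockwise gives 315° — the wind blows toward the northwest.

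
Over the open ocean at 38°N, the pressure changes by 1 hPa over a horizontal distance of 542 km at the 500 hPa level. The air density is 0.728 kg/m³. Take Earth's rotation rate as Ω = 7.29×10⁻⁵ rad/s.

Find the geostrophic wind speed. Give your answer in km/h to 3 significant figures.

10.2 km/h

Coriolis parameter at 38°N:
f = 2Ω sin φ = 2 × 7.29×10⁻⁵ × sin 38° = 8.98×10⁻⁵ s⁻¹
Pressure gradient: |∂P/∂n| = 100 Pa / 542000 m = 1.85×10⁻⁴ Pa/m
Geostrophic balance (pressure-gradient force = Coriolis force):
V_g = (1/(fρ)) |∂P/∂n| = 1.85×10⁻⁴ / (8.98×10⁻⁵ × 0.728) = 2.82 m/s
Converting: 2.82 m/s × 3.6 = 10.2 km/h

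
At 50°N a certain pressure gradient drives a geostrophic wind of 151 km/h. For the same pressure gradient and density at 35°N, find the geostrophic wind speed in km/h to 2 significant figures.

200 km/h

With the same pressure gradient and density, V_g ∝ 1/f ∝ 1/sin φ.
V₂ = V₁ · sin φ₁ / sin φ₂ = 151 × sin 50° / sin 35°
V₂ = 151 × 0.7660/0.5736 = 200 km/h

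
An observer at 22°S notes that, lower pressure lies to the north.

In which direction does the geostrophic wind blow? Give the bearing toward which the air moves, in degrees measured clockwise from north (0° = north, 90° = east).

270°

The pressure-gradient force points toward the north (bearing 000°).
Geostrophic balance: in the Southern Hemisphere the Coriolis force deflects motion to the left, so the geostrophic wind blows 90° to the left of the pressure-gradient force (low pressure on the right).
Rotating 000° by 90° counterclockwise gives 270° — the wind blows toward the west.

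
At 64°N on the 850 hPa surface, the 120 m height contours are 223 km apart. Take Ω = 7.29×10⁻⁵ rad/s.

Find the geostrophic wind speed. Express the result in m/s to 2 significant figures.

Coriolis parameter at 64°N:
f = 2Ω sin φ = 2 × 7.29×10⁻⁵ × sin 64° = 1.31×10⁻⁴ s⁻¹
Height gradient: |∂Z/∂n| = 120 m / 223000 m = 5.38×10⁻⁴
On a pressure surface, geostrophic balance gives V_g = (g/f)|∂Z/∂n|:
V_g = 9.81 × 5.38×10⁻⁴ / 1.31×10⁻⁴ = 40.3 m/s

40 m/s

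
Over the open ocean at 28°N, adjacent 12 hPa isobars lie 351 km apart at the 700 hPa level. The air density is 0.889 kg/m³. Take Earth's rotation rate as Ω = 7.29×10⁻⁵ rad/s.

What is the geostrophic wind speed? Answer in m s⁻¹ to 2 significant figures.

Coriolis parameter at 28°N:
f = 2Ω sin φ = 2 × 7.29×10⁻⁵ × sin 28° = 6.84×10⁻⁵ s⁻¹
Pressure gradient: |∂P/∂n| = 1200 Pa / 351000 m = 3.42×10⁻³ Pa/m
Geostrophic balance (pressure-gradient force = Coriolis force):
V_g = (1/(fρ)) |∂P/∂n| = 3.42×10⁻³ / (6.84×10⁻⁵ × 0.889) = 56.2 m/s

56 m s⁻¹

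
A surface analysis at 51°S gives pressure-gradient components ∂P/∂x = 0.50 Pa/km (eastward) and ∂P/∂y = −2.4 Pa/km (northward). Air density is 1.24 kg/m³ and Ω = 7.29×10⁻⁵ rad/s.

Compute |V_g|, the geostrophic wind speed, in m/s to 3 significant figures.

17.4 m/s

Coriolis parameter at 51°S:
f = 2Ω sin φ = 2 × 7.29×10⁻⁵ × sin 51° = 1.13×10⁻⁴ s⁻¹
In the Southern Hemisphere f is negative: f = −1.13×10⁻⁴ s⁻¹.
Component geostrophic relations (x east, y north):
u_g = −(1/(fρ)) ∂P/∂y,  v_g = (1/(fρ)) ∂P/∂x
u_g = −(−2.4×10⁻³)/(−1.13×10⁻⁴ × 1.24) = −17.1 m/s;  v_g = (0.50×10⁻³)/(−1.13×10⁻⁴ × 1.24) = −3.56 m/s
|V_g| = √(u_g² + v_g²) = 17.4 m/s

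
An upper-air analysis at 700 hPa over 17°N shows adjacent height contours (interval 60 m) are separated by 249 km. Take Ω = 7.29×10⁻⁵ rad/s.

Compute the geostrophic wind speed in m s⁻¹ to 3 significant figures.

Coriolis parameter at 17°N:
f = 2Ω sin φ = 2 × 7.29×10⁻⁵ × sin 17° = 4.26×10⁻⁵ s⁻¹
Height gradient: |∂Z/∂n| = 60 m / 249000 m = 2.41×10⁻⁴
On a pressure surface, geostrophic balance gives V_g = (g/f)|∂Z/∂n|:
V_g = 9.81 × 2.41×10⁻⁴ / 4.26×10⁻⁵ = 55.5 m/s

55.5 m s⁻¹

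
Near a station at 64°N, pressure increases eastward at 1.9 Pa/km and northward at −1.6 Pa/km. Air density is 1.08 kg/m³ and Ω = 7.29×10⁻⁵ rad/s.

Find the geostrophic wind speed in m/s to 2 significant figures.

18 m/s

Coriolis parameter at 64°N:
f = 2Ω sin φ = 2 × 7.29×10⁻⁵ × sin 64° = 1.31×10⁻⁴ s⁻¹
Component geostrophic relations (x east, y north):
u_g = −(1/(fρ)) ∂P/∂y,  v_g = (1/(fρ)) ∂P/∂x
u_g = −(−1.6×10⁻³)/(1.31×10⁻⁴ × 1.08) = 11.3 m/s;  v_g = (1.9×10⁻³)/(1.31×10⁻⁴ × 1.08) = 13.4 m/s
|V_g| = √(u_g² + v_g²) = 17.6 m/s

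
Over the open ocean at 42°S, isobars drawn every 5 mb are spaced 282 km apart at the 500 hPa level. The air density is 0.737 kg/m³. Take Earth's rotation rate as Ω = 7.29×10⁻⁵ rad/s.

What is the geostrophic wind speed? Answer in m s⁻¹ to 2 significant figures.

25 m s⁻¹

Coriolis parameter at 42°S:
f = 2Ω sin φ = 2 × 7.29×10⁻⁵ × sin 42° = 9.76×10⁻⁵ s⁻¹
Pressure gradient: |∂P/∂n| = 500 Pa / 282000 m = 1.77×10⁻³ Pa/m
Geostrophic balance (pressure-gradient force = Coriolis force):
V_g = (1/(fρ)) |∂P/∂n| = 1.77×10⁻³ / (9.76×10⁻⁵ × 0.737) = 24.7 m/s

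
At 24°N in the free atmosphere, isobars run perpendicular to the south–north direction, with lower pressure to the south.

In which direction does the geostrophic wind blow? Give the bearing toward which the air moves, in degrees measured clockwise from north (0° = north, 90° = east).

The pressure-gradient force points toward the south (bearing 180°).
Geostrophic balance: in the Northern Hemisphere the Coriolis force deflects motion to the right, so the geostrophic wind blows 90° to the right of the pressure-gradient force (low pressure on the left).
Rotating 180° by 90° clockwise gives 270° — the wind blows toward the west.

270°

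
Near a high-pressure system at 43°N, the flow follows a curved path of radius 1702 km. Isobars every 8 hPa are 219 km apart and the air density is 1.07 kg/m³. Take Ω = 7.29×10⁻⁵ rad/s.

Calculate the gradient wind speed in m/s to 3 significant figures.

Coriolis parameter at 43°N:
f = 2Ω sin φ = 2 × 7.29×10⁻⁵ × sin 43° = 9.94×10⁻⁵ s⁻¹
Pressure gradient: |∂P/∂n| = 800 Pa / 219000 m = 3.65×10⁻³ Pa/m
Geostrophic speed: V_g = |∂P/∂n|/(fρ) = 3.65×10⁻³/(9.94×10⁻⁵ × 1.07) = 34.3 m/s
Around a high, pressure-gradient force acts outward with centrifugal, so Coriolis balances both:
fV = (1/ρ)|∂P/∂n| + V²/R  →  V² − fR·V + fR·V_g = 0
With fR = 9.94×10⁻⁵ × 1702×10³ m = 169 m/s:
V = [fR − √((fR)² − 4 fR V_g)]/2 = [169 − √(169² − 4×169×34.3)]/2 = 47.9 m/s
Supergeostrophic (V > V_g = 34.3 m/s), as expected around a high.

47.9 m/s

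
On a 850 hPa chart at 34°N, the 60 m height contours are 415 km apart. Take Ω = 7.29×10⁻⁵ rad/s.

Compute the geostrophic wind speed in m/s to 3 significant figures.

Coriolis parameter at 34°N:
f = 2Ω sin φ = 2 × 7.29×10⁻⁵ × sin 34° = 8.15×10⁻⁵ s⁻¹
Height gradient: |∂Z/∂n| = 60 m / 415000 m = 1.45×10⁻⁴
On a pressure surface, geostrophic balance gives V_g = (g/f)|∂Z/∂n|:
V_g = 9.81 × 1.45×10⁻⁴ / 8.15×10⁻⁵ = 17.4 m/s

17.4 m/s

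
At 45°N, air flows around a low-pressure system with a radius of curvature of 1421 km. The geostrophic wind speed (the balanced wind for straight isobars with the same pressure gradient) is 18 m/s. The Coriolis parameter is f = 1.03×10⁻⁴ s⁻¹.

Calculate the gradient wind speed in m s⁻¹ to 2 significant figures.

Around a low, centrifugal force acts outward with Coriolis, so pressure-gradient force balances both:
(1/ρ)|∂P/∂n| = fV + V²/R  →  V² + fR·V − fR·V_g = 0
With fR = 1.03×10⁻⁴ × 1421×10³ m = 146 m/s:
V = [−fR + √((fR)² + 4 fR V_g)]/2 = [−146 + √(146² + 4×146×18)]/2 = 16.2 m/s
Subgeostrophic (V < V_g = 18 m/s), as expected around a low.

16 m s⁻¹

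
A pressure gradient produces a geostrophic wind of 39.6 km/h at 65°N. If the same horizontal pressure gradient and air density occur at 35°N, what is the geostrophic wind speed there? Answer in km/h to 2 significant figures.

With the same pressure gradient and density, V_g ∝ 1/f ∝ 1/sin φ.
V₂ = V₁ · sin φ₁ / sin φ₂ = 39.6 × sin 65° / sin 35°
V₂ = 39.6 × 0.9063/0.5736 = 63 km/h

63 km/h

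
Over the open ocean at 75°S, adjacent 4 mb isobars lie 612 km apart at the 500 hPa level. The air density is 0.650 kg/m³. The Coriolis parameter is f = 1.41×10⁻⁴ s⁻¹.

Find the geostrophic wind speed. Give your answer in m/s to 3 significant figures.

Pressure gradient: |∂P/∂n| = 400 Pa / 612000 m = 6.54×10⁻⁴ Pa/m
Geostrophic balance (pressure-gradient force = Coriolis force):
V_g = (1/(fρ)) |∂P/∂n| = 6.54×10⁻⁴ / (1.41×10⁻⁴ × 0.650) = 7.13 m/s

7.13 m/s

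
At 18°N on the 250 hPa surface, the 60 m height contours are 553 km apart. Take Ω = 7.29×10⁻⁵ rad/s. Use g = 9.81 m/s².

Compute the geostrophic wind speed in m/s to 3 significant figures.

23.6 m/s

Coriolis parameter at 18°N:
f = 2Ω sin φ = 2 × 7.29×10⁻⁵ × sin 18° = 4.51×10⁻⁵ s⁻¹
Height gradient: |∂Z/∂n| = 60 m / 553000 m = 1.08×10⁻⁴
On a pressure surface, geostrophic balance gives V_g = (g/f)|∂Z/∂n|:
V_g = 9.81 × 1.08×10⁻⁴ / 4.51×10⁻⁵ = 23.6 m/s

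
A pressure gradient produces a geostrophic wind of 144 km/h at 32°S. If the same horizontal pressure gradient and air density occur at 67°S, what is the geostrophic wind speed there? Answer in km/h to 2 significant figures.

83 km/h

With the same pressure gradient and density, V_g ∝ 1/f ∝ 1/sin φ.
V₂ = V₁ · sin φ₁ / sin φ₂ = 144 × sin 32° / sin 67°
V₂ = 144 × 0.5299/0.9205 = 83 km/h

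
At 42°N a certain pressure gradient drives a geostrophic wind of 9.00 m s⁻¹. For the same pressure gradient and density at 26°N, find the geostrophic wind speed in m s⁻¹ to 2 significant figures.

With the same pressure gradient and density, V_g ∝ 1/f ∝ 1/sin φ.
V₂ = V₁ · sin φ₁ / sin φ₂ = 9.00 × sin 42° / sin 26°
V₂ = 9.00 × 0.6691/0.4384 = 14 m s⁻¹

14 m s⁻¹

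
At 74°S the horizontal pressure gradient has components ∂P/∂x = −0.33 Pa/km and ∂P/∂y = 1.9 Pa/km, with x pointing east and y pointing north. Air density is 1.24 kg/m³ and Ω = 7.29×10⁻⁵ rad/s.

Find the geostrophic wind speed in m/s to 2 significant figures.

Coriolis parameter at 74°S:
f = 2Ω sin φ = 2 × 7.29×10⁻⁵ × sin 74° = 1.40×10⁻⁴ s⁻¹
In the Southern Hemisphere f is negative: f = −1.40×10⁻⁴ s⁻¹.
Component geostrophic relations (x east, y north):
u_g = −(1/(fρ)) ∂P/∂y,  v_g = (1/(fρ)) ∂P/∂x
u_g = −(1.9×10⁻³)/(−1.40×10⁻⁴ × 1.24) = 10.9 m/s;  v_g = (−0.33×10⁻³)/(−1.40×10⁻⁴ × 1.24) = 1.90 m/s
|V_g| = √(u_g² + v_g²) = 11.1 m/s

11 m/s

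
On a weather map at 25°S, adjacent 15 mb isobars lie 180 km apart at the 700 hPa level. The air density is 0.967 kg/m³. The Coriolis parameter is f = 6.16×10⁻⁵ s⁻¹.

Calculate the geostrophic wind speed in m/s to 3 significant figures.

Pressure gradient: |∂P/∂n| = 1500 Pa / 180000 m = 8.33×10⁻³ Pa/m
Geostrophic balance (pressure-gradient force = Coriolis force):
V_g = (1/(fρ)) |∂P/∂n| = 8.33×10⁻³ / (6.16×10⁻⁵ × 0.967) = 140 m/s

140 m/s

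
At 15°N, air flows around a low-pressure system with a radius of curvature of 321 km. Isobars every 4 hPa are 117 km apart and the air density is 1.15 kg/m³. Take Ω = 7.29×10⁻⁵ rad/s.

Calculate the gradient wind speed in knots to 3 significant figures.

Coriolis parameter at 15°N:
f = 2Ω sin φ = 2 × 7.29×10⁻⁵ × sin 15° = 3.77×10⁻⁵ s⁻¹
Pressure gradient: |∂P/∂n| = 400 Pa / 117000 m = 3.42×10⁻³ Pa/m
Geostrophic speed: V_g = |∂P/∂n|/(fρ) = 3.42×10⁻³/(3.77×10⁻⁵ × 1.15) = 78.8 m/s
Around a low, centrifugal force acts outward with Coriolis, so pressure-gradient force balances both:
(1/ρ)|∂P/∂n| = fV + V²/R  →  V² + fR·V − fR·V_g = 0
With fR = 3.77×10⁻⁵ × 321×10³ m = 12.1 m/s:
V = [−fR + √((fR)² + 4 fR V_g)]/2 = [−12.1 + √(12.1² + 4×12.1×78.8)]/2 = 25.4 m/s
Subgeostrophic (V < V_g = 78.8 m/s), as expected around a low.
Converting: 25.4 m/s × 1.944 = 49.4 knots

49.4 knots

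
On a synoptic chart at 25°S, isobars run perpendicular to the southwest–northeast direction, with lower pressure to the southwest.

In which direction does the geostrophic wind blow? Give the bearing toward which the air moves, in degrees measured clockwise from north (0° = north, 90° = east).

The pressure-gradient force points toward the southwest (bearing 225°).
Geostrophic balance: in the Southern Hemisphere the Coriolis force deflects motion to the left, so the geostrophic wind blows 90° to the left of the pressure-gradient force (low pressure on the right).
Rotating 225° by 90° counterclockwise gives 135° — the wind blows toward the southeast.

135°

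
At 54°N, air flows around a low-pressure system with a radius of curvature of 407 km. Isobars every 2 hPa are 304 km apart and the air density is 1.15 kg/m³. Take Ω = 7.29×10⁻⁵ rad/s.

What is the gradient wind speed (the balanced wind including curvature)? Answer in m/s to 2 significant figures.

4.4 m/s

Coriolis parameter at 54°N:
f = 2Ω sin φ = 2 × 7.29×10⁻⁵ × sin 54° = 1.18×10⁻⁴ s⁻¹
Pressure gradient: |∂P/∂n| = 200 Pa / 304000 m = 6.58×10⁻⁴ Pa/m
Geostrophic speed: V_g = |∂P/∂n|/(fρ) = 6.58×10⁻⁴/(1.18×10⁻⁴ × 1.15) = 4.85 m/s
Around a low, centrifugal force acts outward with Coriolis, so pressure-gradient force balances both:
(1/ρ)|∂P/∂n| = fV + V²/R  →  V² + fR·V − fR·V_g = 0
With fR = 1.18×10⁻⁴ × 407×10³ m = 48.0 m/s:
V = [−fR + √((fR)² + 4 fR V_g)]/2 = [−48.0 + √(48.0² + 4×48.0×4.85)]/2 = 4.44 m/s
Subgeostrophic (V < V_g = 4.85 m/s), as expected around a low.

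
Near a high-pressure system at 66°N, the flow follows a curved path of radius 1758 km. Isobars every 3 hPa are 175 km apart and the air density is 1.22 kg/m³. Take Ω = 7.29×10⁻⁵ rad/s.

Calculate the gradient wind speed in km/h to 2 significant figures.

Coriolis parameter at 66°N:
f = 2Ω sin φ = 2 × 7.29×10⁻⁵ × sin 66° = 1.33×10⁻⁴ s⁻¹
Pressure gradient: |∂P/∂n| = 300 Pa / 175000 m = 1.71×10⁻³ Pa/m
Geostrophic speed: V_g = |∂P/∂n|/(fρ) = 1.71×10⁻³/(1.33×10⁻⁴ × 1.22) = 10.5 m/s
Around a high, pressure-gradient force acts outward with centrifugal, so Coriolis balances both:
fV = (1/ρ)|∂P/∂n| + V²/R  →  V² − fR·V + fR·V_g = 0
With fR = 1.33×10⁻⁴ × 1758×10³ m = 234 m/s:
V = [fR − √((fR)² − 4 fR V_g)]/2 = [234 − √(234² − 4×234×10.5)]/2 = 11.1 m/s
Supergeostrophic (V > V_g = 10.5 m/s), as expected around a high.
Converting: 11.1 m/s × 3.6 = 40 km/h

40 km/h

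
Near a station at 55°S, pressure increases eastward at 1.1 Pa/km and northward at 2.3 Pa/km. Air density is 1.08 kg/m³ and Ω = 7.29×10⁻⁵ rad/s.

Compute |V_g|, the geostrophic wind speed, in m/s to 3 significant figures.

Coriolis parameter at 55°S:
f = 2Ω sin φ = 2 × 7.29×10⁻⁵ × sin 55° = 1.19×10⁻⁴ s⁻¹
In the Southern Hemisphere f is negative: f = −1.19×10⁻⁴ s⁻¹.
Component geostrophic relations (x east, y north):
u_g = −(1/(fρ)) ∂P/∂y,  v_g = (1/(fρ)) ∂P/∂x
u_g = −(2.3×10⁻³)/(−1.19×10⁻⁴ × 1.08) = 17.8 m/s;  v_g = (1.1×10⁻³)/(−1.19×10⁻⁴ × 1.08) = −8.53 m/s
|V_g| = √(u_g² + v_g²) = 19.8 m/s

19.8 m/s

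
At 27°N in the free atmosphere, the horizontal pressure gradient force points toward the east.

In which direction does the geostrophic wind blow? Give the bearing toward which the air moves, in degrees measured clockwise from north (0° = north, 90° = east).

The pressure-gradient force points toward the east (bearing 090°).
Geostrophic balance: in the Northern Hemisphere the Coriolis force deflects motion to the right, so the geostrophic wind blows 90° to the right of the pressure-gradient force (low pressure on the left).
Rotating 090° by 90° clockwise gives 180° — the wind blows toward the south.

180°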